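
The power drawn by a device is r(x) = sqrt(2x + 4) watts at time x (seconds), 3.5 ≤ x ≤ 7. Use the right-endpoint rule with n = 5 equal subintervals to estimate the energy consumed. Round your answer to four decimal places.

13.6163

Δx = (7 − 3.5)/5 = 0.7.
Right endpoints: 4.2, 4.9, 5.6, 6.3, 7.
r(4.2) ≈ 3.5214, r(4.9) ≈ 3.7148, r(5.6) ≈ 3.8987, r(6.3) ≈ 4.0743, r(7) ≈ 4.2426.
Sum = Δx · [r(4.2) + r(4.9) + r(5.6) + r(6.3) + r(7)].
Sum ≈ 13.6163.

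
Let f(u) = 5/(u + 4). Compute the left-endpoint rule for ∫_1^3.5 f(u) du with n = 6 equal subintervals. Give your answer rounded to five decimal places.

Δu = (3.5 − 1)/6 = 5/12.
Left endpoints: 1, 17/12, 11/6, 2.25, 8/3, 37/12.
f(1) = 1, f(17/12) = 12/13, f(11/6) = 6/7, f(2.25) = 0.8, f(8/3) = 0.75, f(37/12) = 12/17.
Sum = Δu · [f(1) + f(17/12) + f(11/6) + ...].
Sum ≈ 2.09838.

2.09838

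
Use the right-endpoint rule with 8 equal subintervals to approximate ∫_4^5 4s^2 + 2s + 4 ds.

96.71875

Δs = (5 − 4)/8 = 0.125.
Right endpoints: 4.125, 4.25, 4.375, 4.5, 4.625, 4.75, 4.875, 5.
f(4.125) = 80.3125, f(4.25) = 84.75, f(4.375) = 89.3125, f(4.5) = 94, f(4.625) = 98.8125, f(4.75) = 103.75, f(4.875) = 108.8125, f(5) = 114.
Sum = Δs · [f(4.125) + f(4.25) + f(4.375) + ...].
Sum = 96.71875.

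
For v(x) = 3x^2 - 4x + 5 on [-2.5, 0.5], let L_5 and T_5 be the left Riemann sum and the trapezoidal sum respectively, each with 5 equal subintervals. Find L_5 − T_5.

L_5 = 52.29.
T_5 = 43.29.
L_5 − T_5 = 9.

9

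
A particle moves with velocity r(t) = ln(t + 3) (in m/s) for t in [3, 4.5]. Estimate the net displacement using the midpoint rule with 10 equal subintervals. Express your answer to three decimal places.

Δt = (4.5 − 3)/10 = 0.15.
Midpoints: 3.075, 3.225, 3.375, 3.525, 3.675, 3.825, 3.975, 4.125, 4.275, 4.425.
r(3.075) ≈ 1.804, r(3.225) ≈ 1.829, r(3.375) ≈ 1.852, r(3.525) ≈ 1.876, r(3.675) ≈ 1.898, r(3.825) ≈ 1.921, r(3.975) ≈ 1.942, r(4.125) ≈ 1.964, r(4.275) ≈ 1.984, r(4.425) ≈ 2.005.
Sum = Δt · [r(3.075) + r(3.225) + r(3.375) + ...].
Sum ≈ 2.861.

2.861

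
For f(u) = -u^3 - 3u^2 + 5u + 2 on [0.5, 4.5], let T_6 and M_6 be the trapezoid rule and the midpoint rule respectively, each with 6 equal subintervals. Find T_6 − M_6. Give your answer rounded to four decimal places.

T_6 ≈ -138.611111.
M_6 ≈ -133.944444.
T_6 − M_6 ≈ -4.6667.

-4.6667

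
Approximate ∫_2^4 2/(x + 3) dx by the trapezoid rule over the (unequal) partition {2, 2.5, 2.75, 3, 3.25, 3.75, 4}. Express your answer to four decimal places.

0.6735

Subinterval widths: 0.5, 0.25, 0.25, 0.25, 0.5, 0.25.
f(2) = 0.4, f(2.5) = 4/11, f(2.75) = 8/23, f(3) = 1/3, f(3.25) = 0.32, f(3.75) = 8/27, f(4) = 2/7.
On each subinterval the trapezoid contributes (Δx_i/2)·[f(x_{i-1}) + f(x_i)].
Sum ≈ 0.6735.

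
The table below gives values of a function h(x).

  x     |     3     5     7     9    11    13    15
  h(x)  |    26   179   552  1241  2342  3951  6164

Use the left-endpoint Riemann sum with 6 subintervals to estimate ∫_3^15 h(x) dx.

Δx = 2.
Sum = 2·[26 + 179 + 552 + 1241 + 2342 + 3951] = 16582.

16582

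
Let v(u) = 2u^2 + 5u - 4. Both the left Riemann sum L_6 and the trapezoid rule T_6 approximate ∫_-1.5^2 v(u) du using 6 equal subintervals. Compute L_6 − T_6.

L_6 ≈ -7.7696759.
T_6 ≈ -1.6446759.
L_6 − T_6 = -6.125.

-6.125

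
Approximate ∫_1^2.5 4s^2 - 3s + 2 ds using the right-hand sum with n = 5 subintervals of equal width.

Δs = (2.5 − 1)/5 = 0.3.
Right endpoints: 1.3, 1.6, 1.9, 2.2, 2.5.
f(1.3) = 4.86, f(1.6) = 7.44, f(1.9) = 10.74, f(2.2) = 14.76, f(2.5) = 19.5.
Sum = Δs · [f(1.3) + f(1.6) + f(1.9) + f(2.2) + f(2.5)].
Sum = 17.19.

17.19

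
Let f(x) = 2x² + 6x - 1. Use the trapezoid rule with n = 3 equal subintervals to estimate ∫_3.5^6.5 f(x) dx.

242.5

Δx = (6.5 − 3.5)/3 = 1.
f(3.5) = 44.5, f(4.5) = 66.5, f(5.5) = 92.5, f(6.5) = 122.5.
T_3 = (Δx/2)·[f(x_0) + 2f(x_1) + 2f(x_2) + f(x_3)].
Sum = 242.5.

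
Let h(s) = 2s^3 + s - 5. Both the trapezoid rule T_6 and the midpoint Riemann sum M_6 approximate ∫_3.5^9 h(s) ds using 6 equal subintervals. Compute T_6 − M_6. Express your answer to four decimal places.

T_6 ≈ 3241.228299.
M_6 ≈ 3197.901476.
T_6 − M_6 ≈ 43.3268.

43.3268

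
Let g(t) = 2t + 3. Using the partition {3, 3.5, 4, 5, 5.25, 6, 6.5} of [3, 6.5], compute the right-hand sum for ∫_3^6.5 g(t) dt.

Subinterval widths: 0.5, 0.5, 1, 0.25, 0.75, 0.5.
Right endpoints: 3.5, 4, 5, 5.25, 6, 6.5.
g(3.5) = 10, g(4) = 11, g(5) = 13, g(5.25) = 13.5, g(6) = 15, g(6.5) = 16.
Sum = Σ Δt_i · g(t_i).
Sum = 46.125.

46.125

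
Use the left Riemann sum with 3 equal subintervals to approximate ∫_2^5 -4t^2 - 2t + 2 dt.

-128

Δt = (5 − 2)/3 = 1.
Left endpoints: 2, 3, 4.
f(2) = -18, f(3) = -40, f(4) = -70.
Sum = Δt · [f(2) + f(3) + f(4)].
Sum = -128.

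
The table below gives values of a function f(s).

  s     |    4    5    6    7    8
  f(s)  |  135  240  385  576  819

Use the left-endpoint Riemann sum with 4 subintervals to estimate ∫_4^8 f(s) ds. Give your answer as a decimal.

Δs = 1.
Sum = 1·[135 + 240 + 385 + 576] = 1336.

1336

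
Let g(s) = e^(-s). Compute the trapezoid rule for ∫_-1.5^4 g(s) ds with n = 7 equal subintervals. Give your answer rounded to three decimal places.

4.691

Δs = (4 − (-1.5))/7 = 11/14.
g(-1.5) ≈ 4.482, g(-5/7) ≈ 2.043, g(1/14) ≈ 0.931, g(6/7) ≈ 0.424, g(23/14) ≈ 0.193, g(17/7) ≈ 0.088, g(45/14) ≈ 0.040, g(4) ≈ 0.018.
T_7 = (Δs/2)·[g(s_0) + 2g(s_1) + ... + 2g(s_{6}) + g(s_7)].
Sum ≈ 4.691.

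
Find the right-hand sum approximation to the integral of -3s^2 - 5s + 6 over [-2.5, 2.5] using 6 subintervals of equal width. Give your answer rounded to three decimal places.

-13.403

Δs = (2.5 − (-2.5))/6 = 5/6.
Right endpoints: -5/3, -5/6, 0, 5/6, 5/3, 2.5.
f(-5/3) = 6, f(-5/6) = 97/12, f(0) = 6, f(5/6) = -0.25, f(5/3) = -32/3, f(2.5) = -25.25.
Sum = Δs · [f(-5/3) + f(-5/6) + f(0) + ...].
Sum ≈ -13.403.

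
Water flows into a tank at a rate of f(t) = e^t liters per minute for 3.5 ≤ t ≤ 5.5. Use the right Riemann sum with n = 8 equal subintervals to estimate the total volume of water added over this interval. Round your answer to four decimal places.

Δt = (5.5 − 3.5)/8 = 0.25.
Right endpoints: 3.75, 4, 4.25, 4.5, 4.75, 5, 5.25, 5.5.
f(3.75) ≈ 42.5211, f(4) ≈ 54.5982, f(4.25) ≈ 70.1054, f(4.5) ≈ 90.0171, f(4.75) ≈ 115.5843, f(5) ≈ 148.4132, f(5.25) ≈ 190.5663, f(5.5) ≈ 244.6919.
Sum = Δt · [f(3.75) + f(4) + f(4.25) + ...].
Sum ≈ 239.1244.

239.1244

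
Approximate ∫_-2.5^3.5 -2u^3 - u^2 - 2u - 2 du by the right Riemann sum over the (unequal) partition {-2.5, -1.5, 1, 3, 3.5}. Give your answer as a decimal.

-207.5

Subinterval widths: 1, 2.5, 2, 0.5.
Right endpoints: -1.5, 1, 3, 3.5.
f(-1.5) = 5.5, f(1) = -7, f(3) = -71, f(3.5) = -107.
Sum = Σ Δu_i · f(u_i).
Sum = -207.5.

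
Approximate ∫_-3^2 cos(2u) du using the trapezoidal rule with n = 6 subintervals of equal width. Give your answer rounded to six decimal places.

Δu = (2 − (-3))/6 = 5/6.
f(-3) ≈ 0.960170, f(-13/6) ≈ -0.370043, f(-4/3) ≈ -0.889327, f(-0.5) ≈ 0.540302, f(1/3) ≈ 0.785887, f(7/6) ≈ -0.690758, f(2) ≈ -0.653644.
T_6 = (Δu/2)·[f(u_0) + 2f(u_1) + ... + 2f(u_{5}) + f(u_6)].
Sum ≈ -0.392229.

-0.392229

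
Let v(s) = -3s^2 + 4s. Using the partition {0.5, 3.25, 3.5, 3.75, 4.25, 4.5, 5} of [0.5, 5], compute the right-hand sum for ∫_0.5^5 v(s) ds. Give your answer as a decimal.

-120.65625

Subinterval widths: 2.75, 0.25, 0.25, 0.5, 0.25, 0.5.
Right endpoints: 3.25, 3.5, 3.75, 4.25, 4.5, 5.
v(3.25) = -18.6875, v(3.5) = -22.75, v(3.75) = -27.1875, v(4.25) = -37.1875, v(4.5) = -42.75, v(5) = -55.
Sum = Σ Δs_i · v(s_i).
Sum = -120.65625.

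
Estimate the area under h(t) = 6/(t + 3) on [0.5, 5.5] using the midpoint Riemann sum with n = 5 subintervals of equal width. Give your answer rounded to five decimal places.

Δt = (5.5 − 0.5)/5 = 1.
Midpoints: 1, 2, 3, 4, 5.
h(1) = 1.5, h(2) = 1.2, h(3) = 1, h(4) = 6/7, h(5) = 0.75.
Sum = Δt · [h(1) + h(2) + h(3) + h(4) + h(5)].
Sum ≈ 5.30714.

5.30714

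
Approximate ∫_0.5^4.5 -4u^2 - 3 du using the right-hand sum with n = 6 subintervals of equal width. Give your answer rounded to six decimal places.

Δu = (4.5 − 0.5)/6 = 2/3.
Right endpoints: 7/6, 11/6, 2.5, 19/6, 23/6, 4.5.
f(7/6) = -76/9, f(11/6) = -148/9, f(2.5) = -28, f(19/6) = -388/9, f(23/6) = -556/9, f(4.5) = -84.
Sum = Δu · [f(7/6) + f(11/6) + f(2.5) + ...].
Sum ≈ -161.185185.

-161.185185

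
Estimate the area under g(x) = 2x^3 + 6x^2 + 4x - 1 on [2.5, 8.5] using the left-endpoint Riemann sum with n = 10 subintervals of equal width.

Δx = (8.5 − 2.5)/10 = 0.6.
Left endpoints: 2.5, 3.1, 3.7, 4.3, 4.9, 5.5, 6.1, 6.7, 7.3, 7.9.
g(2.5) = 77.75, g(3.1) = 128.642, g(3.7) = 197.246, g(4.3) = 286.154, g(4.9) = 397.958, g(5.5) = 535.25, g(6.1) = 700.622, g(6.7) = 896.666, g(7.3) = 1125.974, g(7.9) = 1391.138.
Sum = Δx · [g(2.5) + g(3.1) + g(3.7) + ...].
Sum = 3442.44.

3442.44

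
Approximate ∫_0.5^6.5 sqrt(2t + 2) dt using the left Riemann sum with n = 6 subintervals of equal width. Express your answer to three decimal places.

16.536

Δt = (6.5 − 0.5)/6 = 1.
Left endpoints: 0.5, 1.5, 2.5, 3.5, 4.5, 5.5.
f(0.5) ≈ 1.732, f(1.5) ≈ 2.236, f(2.5) ≈ 2.646, f(3.5) ≈ 3.000, f(4.5) ≈ 3.317, f(5.5) ≈ 3.606.
Sum = Δt · [f(0.5) + f(1.5) + f(2.5) + ...].
Sum ≈ 16.536.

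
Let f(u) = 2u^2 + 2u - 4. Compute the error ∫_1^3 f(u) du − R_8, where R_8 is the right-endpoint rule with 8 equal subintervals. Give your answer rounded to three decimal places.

Exact integral: ∫_1^3 f(u) du ≈ 17.33333.
R_8 = 19.875.
Error ≈ 17.33333 − 19.875 ≈ -2.542.

-2.542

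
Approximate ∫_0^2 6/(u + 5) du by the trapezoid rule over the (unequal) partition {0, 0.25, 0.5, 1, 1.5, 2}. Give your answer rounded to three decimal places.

Subinterval widths: 0.25, 0.25, 0.5, 0.5, 0.5.
f(0) = 1.2, f(0.25) = 8/7, f(0.5) = 12/11, f(1) = 1, f(1.5) = 12/13, f(2) = 6/7.
On each subinterval the trapezoid contributes (Δu_i/2)·[f(u_{i-1}) + f(u_i)].
Sum ≈ 2.021.

2.021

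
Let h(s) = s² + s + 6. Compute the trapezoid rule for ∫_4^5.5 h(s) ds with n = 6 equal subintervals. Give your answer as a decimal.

50.265625

Δs = (5.5 − 4)/6 = 0.25.
h(4) = 26, h(4.25) = 28.3125, h(4.5) = 30.75, h(4.75) = 33.3125, h(5) = 36, h(5.25) = 38.8125, h(5.5) = 41.75.
T_6 = (Δs/2)·[h(s_0) + 2h(s_1) + ... + 2h(s_{5}) + h(s_6)].
Sum = 50.265625.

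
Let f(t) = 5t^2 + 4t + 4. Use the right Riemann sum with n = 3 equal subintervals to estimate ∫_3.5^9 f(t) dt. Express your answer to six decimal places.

Δt = (9 − 3.5)/3 = 11/6.
Right endpoints: 16/3, 43/6, 9.
f(16/3) = 1508/9, f(43/6) = 10421/36, f(9) = 445.
Sum = Δt · [f(16/3) + f(43/6) + f(9)].
Sum ≈ 1653.717593.

1653.717593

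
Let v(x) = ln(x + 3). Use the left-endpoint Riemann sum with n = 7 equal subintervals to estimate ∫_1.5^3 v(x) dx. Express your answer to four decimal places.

Δx = (3 − 1.5)/7 = 3/14.
Left endpoints: 1.5, 12/7, 27/14, 15/7, 33/14, 18/7, 39/14.
v(1.5) ≈ 1.5041, v(12/7) ≈ 1.5506, v(27/14) ≈ 1.5950, v(15/7) ≈ 1.6376, v(33/14) ≈ 1.6784, v(18/7) ≈ 1.7177, v(39/14) ≈ 1.7554.
Sum = Δx · [v(1.5) + v(12/7) + v(27/14) + ...].
Sum ≈ 2.4512.

2.4512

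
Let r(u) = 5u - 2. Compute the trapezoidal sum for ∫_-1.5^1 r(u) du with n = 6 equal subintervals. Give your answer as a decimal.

Δu = (1 − (-1.5))/6 = 5/12.
r(-1.5) = -9.5, r(-13/12) = -89/12, r(-2/3) = -16/3, r(-0.25) = -3.25, r(1/6) = -7/6, r(7/12) = 11/12, r(1) = 3.
T_6 = (Δu/2)·[r(u_0) + 2r(u_1) + ... + 2r(u_{5}) + r(u_6)].
Sum = -8.125.

-8.125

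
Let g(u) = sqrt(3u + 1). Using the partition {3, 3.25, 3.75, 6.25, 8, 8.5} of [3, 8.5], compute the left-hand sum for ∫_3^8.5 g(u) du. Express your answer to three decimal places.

21.457

Subinterval widths: 0.25, 0.5, 2.5, 1.75, 0.5.
Left endpoints: 3, 3.25, 3.75, 6.25, 8.
g(3) ≈ 3.162, g(3.25) ≈ 3.279, g(3.75) ≈ 3.500, g(6.25) ≈ 4.444, g(8) ≈ 5.000.
Sum = Σ Δu_i · g(u_i).
Sum ≈ 21.457.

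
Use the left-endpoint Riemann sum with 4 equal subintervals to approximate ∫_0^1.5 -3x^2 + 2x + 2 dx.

2.47265625

Δx = (1.5 − 0)/4 = 0.375.
Left endpoints: 0, 0.375, 0.75, 1.125.
f(0) = 2, f(0.375) = 2.328125, f(0.75) = 1.8125, f(1.125) = 0.453125.
Sum = Δx · [f(0) + f(0.375) + f(0.75) + f(1.125)].
Sum = 2.47265625.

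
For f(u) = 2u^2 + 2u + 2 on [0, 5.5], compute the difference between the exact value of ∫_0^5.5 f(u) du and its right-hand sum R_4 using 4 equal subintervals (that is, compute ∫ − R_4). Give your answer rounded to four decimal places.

Exact integral: ∫_0^5.5 f(u) du ≈ 152.166667.
R_4 = 204.7890625.
Error ≈ 152.166667 − 204.7890625 ≈ -52.6224.

-52.6224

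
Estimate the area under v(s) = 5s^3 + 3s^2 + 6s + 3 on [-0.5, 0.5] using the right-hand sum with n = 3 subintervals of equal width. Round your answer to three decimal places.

Δs = (0.5 − (-0.5))/3 = 1/3.
Right endpoints: -1/6, 1/6, 0.5.
v(-1/6) = 445/216, v(1/6) = 887/216, v(0.5) = 7.375.
Sum = Δs · [v(-1/6) + v(1/6) + v(0.5)].
Sum ≈ 4.514.

4.514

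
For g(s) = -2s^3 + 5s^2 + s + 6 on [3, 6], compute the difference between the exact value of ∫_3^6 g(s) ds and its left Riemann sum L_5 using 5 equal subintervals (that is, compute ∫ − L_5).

-68.04

Exact integral: ∫_3^6 g(s) ds = -261.
L_5 = -192.96.
Error = -261 − (-192.96) = -68.04.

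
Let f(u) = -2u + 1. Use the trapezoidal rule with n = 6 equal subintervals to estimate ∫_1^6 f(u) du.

Δu = (6 − 1)/6 = 5/6.
f(1) = -1, f(11/6) = -8/3, f(8/3) = -13/3, f(3.5) = -6, f(13/3) = -23/3, f(31/6) = -28/3, f(6) = -11.
T_6 = (Δu/2)·[f(u_0) + 2f(u_1) + ... + 2f(u_{5}) + f(u_6)].
Sum = -30.

-30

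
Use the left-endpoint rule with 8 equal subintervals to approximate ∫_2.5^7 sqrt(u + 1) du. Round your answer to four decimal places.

10.4480

Δu = (7 − 2.5)/8 = 0.5625.
Left endpoints: 2.5, 3.0625, 3.625, 4.1875, 4.75, 5.3125, 5.875, 6.4375.
f(2.5) ≈ 1.8708, f(3.0625) ≈ 2.0156, f(3.625) ≈ 2.1506, f(4.1875) ≈ 2.2776, f(4.75) ≈ 2.3979, f(5.3125) ≈ 2.5125, f(5.875) ≈ 2.6220, f(6.4375) ≈ 2.7272.
Sum = Δu · [f(2.5) + f(3.0625) + f(3.625) + ...].
Sum ≈ 10.4480.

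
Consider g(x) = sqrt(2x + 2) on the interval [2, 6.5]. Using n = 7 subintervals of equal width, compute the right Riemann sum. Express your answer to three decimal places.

14.918

Δx = (6.5 − 2)/7 = 9/14.
Right endpoints: 37/14, 23/7, 55/14, 32/7, 73/14, 41/7, 6.5.
g(37/14) ≈ 2.699, g(23/7) ≈ 2.928, g(55/14) ≈ 3.140, g(32/7) ≈ 3.338, g(73/14) ≈ 3.525, g(41/7) ≈ 3.703, g(6.5) ≈ 3.873.
Sum = Δx · [g(37/14) + g(23/7) + g(55/14) + ...].
Sum ≈ 14.918.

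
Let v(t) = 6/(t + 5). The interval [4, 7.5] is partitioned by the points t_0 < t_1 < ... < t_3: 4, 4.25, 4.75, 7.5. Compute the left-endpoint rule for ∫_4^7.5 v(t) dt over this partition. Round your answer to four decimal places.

2.1833

Subinterval widths: 0.25, 0.5, 2.75.
Left endpoints: 4, 4.25, 4.75.
v(4) = 2/3, v(4.25) = 24/37, v(4.75) = 8/13.
Sum = Σ Δt_i · v(t_i).
Sum ≈ 2.1833.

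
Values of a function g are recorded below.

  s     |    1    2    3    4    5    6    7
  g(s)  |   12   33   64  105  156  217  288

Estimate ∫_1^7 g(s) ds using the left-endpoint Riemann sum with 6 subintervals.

Δs = 1.
Sum = 1·[12 + 33 + 64 + 105 + 156 + 217] = 587.

587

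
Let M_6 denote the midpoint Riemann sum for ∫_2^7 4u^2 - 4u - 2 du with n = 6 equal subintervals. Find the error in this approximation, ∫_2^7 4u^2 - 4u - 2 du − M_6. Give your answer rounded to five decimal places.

Exact integral: ∫_2^7 f(u) du ≈ 346.6666667.
M_6 ≈ 345.5092593.
Error ≈ 346.6666667 − 345.5092593 ≈ 1.15741.

1.15741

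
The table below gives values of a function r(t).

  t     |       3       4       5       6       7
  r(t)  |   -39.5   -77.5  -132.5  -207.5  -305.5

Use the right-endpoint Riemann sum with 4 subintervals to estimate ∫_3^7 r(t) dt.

Δt = 1.
Sum = 1·[(-77.5) + (-132.5) + (-207.5) + (-305.5)] = -723.

-723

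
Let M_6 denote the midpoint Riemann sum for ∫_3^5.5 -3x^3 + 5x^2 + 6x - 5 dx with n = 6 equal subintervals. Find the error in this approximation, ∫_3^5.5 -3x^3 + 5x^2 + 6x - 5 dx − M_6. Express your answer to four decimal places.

Exact integral: ∫_3^5.5 f(x) dx ≈ -342.005208.
M_6 ≈ -340.802590.
Error ≈ -342.005208 − (-340.802590) ≈ -1.2026.

-1.2026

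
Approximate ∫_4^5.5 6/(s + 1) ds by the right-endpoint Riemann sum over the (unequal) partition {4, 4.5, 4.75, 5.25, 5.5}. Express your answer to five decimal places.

Subinterval widths: 0.5, 0.25, 0.5, 0.25.
Right endpoints: 4.5, 4.75, 5.25, 5.5.
f(4.5) = 12/11, f(4.75) = 24/23, f(5.25) = 0.96, f(5.5) = 12/13.
Sum = Σ Δs_i · f(s_i).
Sum ≈ 1.51709.

1.51709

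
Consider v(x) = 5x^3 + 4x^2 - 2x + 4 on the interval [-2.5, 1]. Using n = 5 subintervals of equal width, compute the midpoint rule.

Δx = (1 − (-2.5))/5 = 0.7.
Midpoints: -2.15, -1.45, -0.75, -0.05, 0.65.
v(-2.15) = -22.901875, v(-1.45) = 0.066875, v(-0.75) = 5.640625, v(-0.05) = 4.109375, v(0.65) = 5.763125.
Sum = Δx · [v(-2.15) + v(-1.45) + v(-0.75) + v(-0.05) + v(0.65)].
Sum = -5.1253125.

-5.1253125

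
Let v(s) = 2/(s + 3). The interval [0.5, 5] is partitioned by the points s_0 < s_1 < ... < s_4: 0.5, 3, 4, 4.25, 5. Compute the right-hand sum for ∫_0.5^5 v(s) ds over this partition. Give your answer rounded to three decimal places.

1.376

Subinterval widths: 2.5, 1, 0.25, 0.75.
Right endpoints: 3, 4, 4.25, 5.
v(3) = 1/3, v(4) = 2/7, v(4.25) = 8/29, v(5) = 0.25.
Sum = Σ Δs_i · v(s_i).
Sum ≈ 1.376.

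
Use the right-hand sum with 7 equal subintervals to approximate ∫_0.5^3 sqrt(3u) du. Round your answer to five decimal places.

Δu = (3 − 0.5)/7 = 5/14.
Right endpoints: 6/7, 17/14, 11/7, 27/14, 16/7, 37/14, 3.
f(6/7) ≈ 1.60357, f(17/14) ≈ 1.90863, f(11/7) ≈ 2.17124, f(27/14) ≈ 2.40535, f(16/7) ≈ 2.61861, f(37/14) ≈ 2.81577, f(3) ≈ 3.00000.
Sum = Δu · [f(6/7) + f(17/14) + f(11/7) + ...].
Sum ≈ 5.90113.

5.90113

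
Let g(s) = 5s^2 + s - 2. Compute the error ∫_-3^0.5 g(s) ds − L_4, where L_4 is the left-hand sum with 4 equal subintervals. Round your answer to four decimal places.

-19.8424

Exact integral: ∫_-3^0.5 g(s) ds ≈ 33.833333.
L_4 = 53.67578125.
Error ≈ 33.833333 − 53.67578125 ≈ -19.8424.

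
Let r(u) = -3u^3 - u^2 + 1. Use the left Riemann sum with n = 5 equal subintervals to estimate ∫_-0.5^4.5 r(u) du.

Δu = (4.5 − (-0.5))/5 = 1.
Left endpoints: -0.5, 0.5, 1.5, 2.5, 3.5.
r(-0.5) = 1.125, r(0.5) = 0.375, r(1.5) = -11.375, r(2.5) = -52.125, r(3.5) = -139.875.
Sum = Δu · [r(-0.5) + r(0.5) + r(1.5) + r(2.5) + r(3.5)].
Sum = -201.875.

-201.875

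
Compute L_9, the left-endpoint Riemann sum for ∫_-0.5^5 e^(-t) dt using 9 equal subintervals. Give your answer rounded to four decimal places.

2.1945

Δt = (5 − (-0.5))/9 = 11/18.
Left endpoints: -0.5, 1/9, 13/18, 4/3, 35/18, 23/9, 19/6, 34/9, 79/18.
f(-0.5) ≈ 1.6487, f(1/9) ≈ 0.8948, f(13/18) ≈ 0.4857, f(4/3) ≈ 0.2636, f(35/18) ≈ 0.1431, f(23/9) ≈ 0.0776, f(19/6) ≈ 0.0421, f(34/9) ≈ 0.0229, f(79/18) ≈ 0.0124.
Sum = Δt · [f(-0.5) + f(1/9) + f(13/18) + ...].
Sum ≈ 2.1945.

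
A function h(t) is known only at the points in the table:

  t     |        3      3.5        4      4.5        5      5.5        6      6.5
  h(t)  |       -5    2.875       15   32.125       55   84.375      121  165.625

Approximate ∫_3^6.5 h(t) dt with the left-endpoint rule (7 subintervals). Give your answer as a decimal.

152.6875

Δt = 0.5.
Sum = 0.5·[(-5) + 2.875 + 15 + 32.125 + 55 + 84.375 + 121] = 152.6875.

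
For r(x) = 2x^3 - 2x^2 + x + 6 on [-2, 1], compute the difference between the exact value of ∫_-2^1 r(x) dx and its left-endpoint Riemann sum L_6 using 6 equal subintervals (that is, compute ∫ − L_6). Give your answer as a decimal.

Exact integral: ∫_-2^1 r(x) dx = 3.
L_6 = -4.375.
Error = 3 − (-4.375) = 7.375.

7.375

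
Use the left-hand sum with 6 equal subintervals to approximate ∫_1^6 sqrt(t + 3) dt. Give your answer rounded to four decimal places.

12.2452

Δt = (6 − 1)/6 = 5/6.
Left endpoints: 1, 11/6, 8/3, 3.5, 13/3, 31/6.
f(1) ≈ 2.0000, f(11/6) ≈ 2.1985, f(8/3) ≈ 2.3805, f(3.5) ≈ 2.5495, f(13/3) ≈ 2.7080, f(31/6) ≈ 2.8577.
Sum = Δt · [f(1) + f(11/6) + f(8/3) + ...].
Sum ≈ 12.2452.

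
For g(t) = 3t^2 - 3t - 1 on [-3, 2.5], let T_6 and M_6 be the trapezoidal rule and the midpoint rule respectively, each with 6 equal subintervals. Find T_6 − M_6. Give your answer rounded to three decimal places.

T_6 ≈ 43.56076.
M_6 ≈ 40.09462.
T_6 − M_6 ≈ 3.466.

3.466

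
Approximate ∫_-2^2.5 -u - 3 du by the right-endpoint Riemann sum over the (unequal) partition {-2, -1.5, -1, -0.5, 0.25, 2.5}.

-17.8125

Subinterval widths: 0.5, 0.5, 0.5, 0.75, 2.25.
Right endpoints: -1.5, -1, -0.5, 0.25, 2.5.
f(-1.5) = -1.5, f(-1) = -2, f(-0.5) = -2.5, f(0.25) = -3.25, f(2.5) = -5.5.
Sum = Σ Δu_i · f(u_i).
Sum = -17.8125.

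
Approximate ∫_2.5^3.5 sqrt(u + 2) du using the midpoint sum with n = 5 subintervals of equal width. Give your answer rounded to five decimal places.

Δu = (3.5 − 2.5)/5 = 0.2.
Midpoints: 2.6, 2.8, 3, 3.2, 3.4.
f(2.6) ≈ 2.14476, f(2.8) ≈ 2.19089, f(3) ≈ 2.23607, f(3.2) ≈ 2.28035, f(3.4) ≈ 2.32379.
Sum = Δu · [f(2.6) + f(2.8) + f(3) + f(3.2) + f(3.4)].
Sum ≈ 2.23517.

2.23517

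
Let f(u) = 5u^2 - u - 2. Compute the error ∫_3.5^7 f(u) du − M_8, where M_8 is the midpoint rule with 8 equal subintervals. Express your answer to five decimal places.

0.27913

Exact integral: ∫_3.5^7 f(u) du ≈ 474.8333333.
M_8 ≈ 474.5541992.
Error ≈ 474.8333333 − 474.5541992 ≈ 0.27913.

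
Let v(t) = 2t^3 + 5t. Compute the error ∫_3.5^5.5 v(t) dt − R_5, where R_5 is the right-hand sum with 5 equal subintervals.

Exact integral: ∫_3.5^5.5 v(t) dt = 427.5.
R_5 = 480.34.
Error = 427.5 − 480.34 = -52.84.

-52.84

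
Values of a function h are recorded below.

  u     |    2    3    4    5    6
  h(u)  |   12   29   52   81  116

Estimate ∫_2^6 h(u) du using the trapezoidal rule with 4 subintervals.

226

Δu = 1.
T_4 = (1/2)·[12 + 2·29 + 2·52 + 2·81 + 116] = 226.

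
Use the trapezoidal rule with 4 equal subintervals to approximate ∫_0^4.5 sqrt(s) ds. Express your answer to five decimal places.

Δs = (4.5 − 0)/4 = 1.125.
f(0) ≈ 0.00000, f(1.125) ≈ 1.06066, f(2.25) ≈ 1.50000, f(3.375) ≈ 1.83712, f(4.5) ≈ 2.12132.
T_4 = (Δs/2)·[f(s_0) + 2f(s_1) + 2f(s_2) + 2f(s_3) + f(s_4)].
Sum ≈ 6.14074.

6.14074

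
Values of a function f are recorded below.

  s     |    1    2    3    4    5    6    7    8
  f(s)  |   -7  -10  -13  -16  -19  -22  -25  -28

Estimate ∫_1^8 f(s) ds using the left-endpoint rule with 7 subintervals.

-112

Δs = 1.
Sum = 1·[(-7) + (-10) + (-13) + (-16) + (-19) + (-22) + (-25)] = -112.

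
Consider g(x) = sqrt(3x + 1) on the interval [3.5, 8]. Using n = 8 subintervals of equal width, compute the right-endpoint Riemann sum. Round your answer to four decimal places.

19.5602

Δx = (8 − 3.5)/8 = 0.5625.
Right endpoints: 4.0625, 4.625, 5.1875, 5.75, 6.3125, 6.875, 7.4375, 8.
g(4.0625) ≈ 3.6315, g(4.625) ≈ 3.8568, g(5.1875) ≈ 4.0697, g(5.75) ≈ 4.2720, g(6.3125) ≈ 4.4651, g(6.875) ≈ 4.6503, g(7.4375) ≈ 4.8283, g(8) ≈ 5.0000.
Sum = Δx · [g(4.0625) + g(4.625) + g(5.1875) + ...].
Sum ≈ 19.5602.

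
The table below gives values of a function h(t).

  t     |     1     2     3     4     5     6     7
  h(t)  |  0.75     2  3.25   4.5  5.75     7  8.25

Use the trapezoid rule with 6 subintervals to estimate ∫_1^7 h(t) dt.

Δt = 1.
T_6 = (1/2)·[0.75 + 2·2 + 2·3.25 + 2·4.5 + 2·5.75 + 2·7 + 8.25] = 27.

27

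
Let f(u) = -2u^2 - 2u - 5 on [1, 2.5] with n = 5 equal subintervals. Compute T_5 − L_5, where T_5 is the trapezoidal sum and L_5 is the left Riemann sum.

-2.025

T_5 = -22.545.
L_5 = -20.52.
T_5 − L_5 = -2.025.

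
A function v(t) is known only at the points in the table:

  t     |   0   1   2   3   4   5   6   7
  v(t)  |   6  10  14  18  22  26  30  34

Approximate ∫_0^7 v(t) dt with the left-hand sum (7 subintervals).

Δt = 1.
Sum = 1·[6 + 10 + 14 + 18 + 22 + 26 + 30] = 126.

126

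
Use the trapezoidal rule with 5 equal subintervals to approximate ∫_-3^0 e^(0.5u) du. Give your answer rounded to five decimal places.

Δu = (0 − (-3))/5 = 0.6.
f(-3) ≈ 0.22313, f(-2.4) ≈ 0.30119, f(-1.8) ≈ 0.40657, f(-1.2) ≈ 0.54881, f(-0.6) ≈ 0.74082, f(0) ≈ 1.00000.
T_5 = (Δu/2)·[f(u_0) + 2f(u_1) + ... + 2f(u_{4}) + f(u_5)].
Sum ≈ 1.56538.

1.56538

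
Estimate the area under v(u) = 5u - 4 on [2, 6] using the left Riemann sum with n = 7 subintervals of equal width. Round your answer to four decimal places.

Δu = (6 − 2)/7 = 4/7.
Left endpoints: 2, 18/7, 22/7, 26/7, 30/7, 34/7, 38/7.
v(2) = 6, v(18/7) = 62/7, v(22/7) = 82/7, v(26/7) = 102/7, v(30/7) = 122/7, v(34/7) = 142/7, v(38/7) = 162/7.
Sum = Δu · [v(2) + v(18/7) + v(22/7) + ...].
Sum ≈ 58.2857.

58.2857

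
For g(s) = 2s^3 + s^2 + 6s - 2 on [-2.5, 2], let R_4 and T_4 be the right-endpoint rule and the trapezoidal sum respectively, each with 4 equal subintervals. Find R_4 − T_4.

40.5

R_4 ≈ 20.61914.
T_4 ≈ -19.88086.
R_4 − T_4 = 40.5.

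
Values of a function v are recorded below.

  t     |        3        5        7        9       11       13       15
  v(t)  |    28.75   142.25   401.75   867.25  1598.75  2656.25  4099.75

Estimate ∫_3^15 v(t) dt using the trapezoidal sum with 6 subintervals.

Δt = 2.
T_6 = (2/2)·[28.75 + 2·142.25 + 2·401.75 + 2·867.25 + 2·1598.75 + 2·2656.25 + 4099.75] = 15461.

15461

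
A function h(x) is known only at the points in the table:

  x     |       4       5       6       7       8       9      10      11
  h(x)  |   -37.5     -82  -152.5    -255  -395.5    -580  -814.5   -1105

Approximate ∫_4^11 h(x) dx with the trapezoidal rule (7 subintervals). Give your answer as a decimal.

Δx = 1.
T_7 = (1/2)·[(-37.5) + 2·(-82) + 2·(-152.5) + 2·(-255) + 2·(-395.5) + 2·(-580) + 2·(-814.5) + (-1105)] = -2850.75.

-2850.75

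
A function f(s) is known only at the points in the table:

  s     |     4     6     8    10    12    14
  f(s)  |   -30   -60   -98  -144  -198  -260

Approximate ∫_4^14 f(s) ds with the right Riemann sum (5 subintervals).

Δs = 2.
Sum = 2·[(-60) + (-98) + (-144) + (-198) + (-260)] = -1520.

-1520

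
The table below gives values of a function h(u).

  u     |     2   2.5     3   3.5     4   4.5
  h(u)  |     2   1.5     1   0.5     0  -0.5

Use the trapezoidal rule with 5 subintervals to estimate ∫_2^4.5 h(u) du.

1.875

Δu = 0.5.
T_5 = (0.5/2)·[2 + 2·1.5 + 2·1 + 2·0.5 + 2·0 + (-0.5)] = 1.875.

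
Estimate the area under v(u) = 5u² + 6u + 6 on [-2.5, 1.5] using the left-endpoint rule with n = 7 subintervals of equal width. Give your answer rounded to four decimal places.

43.6122

Δu = (1.5 − (-2.5))/7 = 4/7.
Left endpoints: -2.5, -27/14, -19/14, -11/14, -3/14, 5/14, 13/14.
v(-2.5) = 22.25, v(-27/14) = 2553/196, v(-19/14) = 1385/196, v(-11/14) = 857/196, v(-3/14) = 969/196, v(5/14) = 1721/196, v(13/14) = 3113/196.
Sum = Δu · [v(-2.5) + v(-27/14) + v(-19/14) + ...].
Sum ≈ 43.6122.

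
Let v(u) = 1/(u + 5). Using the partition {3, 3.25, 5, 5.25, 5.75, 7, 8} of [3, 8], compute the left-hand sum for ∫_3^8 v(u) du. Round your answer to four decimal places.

0.5168

Subinterval widths: 0.25, 1.75, 0.25, 0.5, 1.25, 1.
Left endpoints: 3, 3.25, 5, 5.25, 5.75, 7.
v(3) = 0.125, v(3.25) = 4/33, v(5) = 0.1, v(5.25) = 4/41, v(5.75) = 4/43, v(7) = 1/12.
Sum = Σ Δu_i · v(u_i).
Sum ≈ 0.5168.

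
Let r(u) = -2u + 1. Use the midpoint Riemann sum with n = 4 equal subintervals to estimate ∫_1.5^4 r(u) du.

-11.25

Δu = (4 − 1.5)/4 = 0.625.
Midpoints: 1.8125, 2.4375, 3.0625, 3.6875.
r(1.8125) = -2.625, r(2.4375) = -3.875, r(3.0625) = -5.125, r(3.6875) = -6.375.
Sum = Δu · [r(1.8125) + r(2.4375) + r(3.0625) + r(3.6875)].
Sum = -11.25.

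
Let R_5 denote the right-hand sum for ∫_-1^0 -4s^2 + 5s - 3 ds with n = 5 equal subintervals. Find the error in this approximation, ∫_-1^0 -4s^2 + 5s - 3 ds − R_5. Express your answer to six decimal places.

-0.873333

Exact integral: ∫_-1^0 f(s) ds ≈ -6.83333333.
R_5 = -5.96.
Error ≈ -6.83333333 − (-5.96) ≈ -0.873333.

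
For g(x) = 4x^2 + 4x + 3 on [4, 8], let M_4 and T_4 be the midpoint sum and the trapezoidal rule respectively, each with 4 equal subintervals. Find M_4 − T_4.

M_4 = 704.
T_4 = 708.
M_4 − T_4 = -4.

-4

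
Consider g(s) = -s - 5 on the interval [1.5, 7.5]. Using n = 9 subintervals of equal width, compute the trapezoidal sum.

-57

Δs = (7.5 − 1.5)/9 = 2/3.
g(1.5) = -6.5, g(13/6) = -43/6, g(17/6) = -47/6, g(3.5) = -8.5, g(25/6) = -55/6, g(29/6) = -59/6, g(5.5) = -10.5, g(37/6) = -67/6, g(41/6) = -71/6, g(7.5) = -12.5.
T_9 = (Δs/2)·[g(s_0) + 2g(s_1) + ... + 2g(s_{8}) + g(s_9)].
Sum = -57.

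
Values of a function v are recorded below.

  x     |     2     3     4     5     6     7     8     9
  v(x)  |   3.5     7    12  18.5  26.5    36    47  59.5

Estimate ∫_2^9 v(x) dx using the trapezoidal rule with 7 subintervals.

178.5

Δx = 1.
T_7 = (1/2)·[3.5 + 2·7 + 2·12 + 2·18.5 + 2·26.5 + 2·36 + 2·47 + 59.5] = 178.5.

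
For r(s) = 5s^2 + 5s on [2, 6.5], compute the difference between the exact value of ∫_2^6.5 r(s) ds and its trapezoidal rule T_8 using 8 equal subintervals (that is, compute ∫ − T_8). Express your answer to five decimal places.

-1.18652

Exact integral: ∫_2^6.5 r(s) ds = 540.
T_8 ≈ 541.1865234.
Error ≈ 540 − 541.1865234 ≈ -1.18652.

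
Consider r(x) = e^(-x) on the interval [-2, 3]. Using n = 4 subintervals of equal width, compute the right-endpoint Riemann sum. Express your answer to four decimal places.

3.6839

Δx = (3 − (-2))/4 = 1.25.
Right endpoints: -0.75, 0.5, 1.75, 3.
r(-0.75) ≈ 2.1170, r(0.5) ≈ 0.6065, r(1.75) ≈ 0.1738, r(3) ≈ 0.0498.
Sum = Δx · [r(-0.75) + r(0.5) + r(1.75) + r(3)].
Sum ≈ 3.6839.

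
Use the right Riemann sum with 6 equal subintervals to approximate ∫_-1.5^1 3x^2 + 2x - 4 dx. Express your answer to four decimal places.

Δx = (1 − (-1.5))/6 = 5/12.
Right endpoints: -13/12, -2/3, -0.25, 1/6, 7/12, 1.
f(-13/12) = -127/48, f(-2/3) = -4, f(-0.25) = -4.3125, f(1/6) = -43/12, f(7/12) = -1.8125, f(1) = 1.
Sum = Δx · [f(-13/12) + f(-2/3) + f(-0.25) + ...].
Sum ≈ -6.3976.

-6.3976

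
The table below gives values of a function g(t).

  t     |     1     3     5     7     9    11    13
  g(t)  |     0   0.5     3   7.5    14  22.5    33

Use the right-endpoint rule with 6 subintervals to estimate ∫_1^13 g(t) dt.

161

Δt = 2.
Sum = 2·[0.5 + 3 + 7.5 + 14 + 22.5 + 33] = 161.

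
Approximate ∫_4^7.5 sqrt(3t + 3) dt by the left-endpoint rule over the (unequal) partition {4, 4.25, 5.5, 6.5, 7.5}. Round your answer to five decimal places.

Subinterval widths: 0.25, 1.25, 1, 1.
Left endpoints: 4, 4.25, 5.5, 6.5.
f(4) ≈ 3.87298, f(4.25) ≈ 3.96863, f(5.5) ≈ 4.41588, f(6.5) ≈ 4.74342.
Sum = Σ Δt_i · f(t_i).
Sum ≈ 15.08833.

15.08833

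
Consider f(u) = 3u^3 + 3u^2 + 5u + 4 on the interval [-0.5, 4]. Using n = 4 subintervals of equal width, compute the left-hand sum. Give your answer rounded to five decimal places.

183.80566

Δu = (4 − (-0.5))/4 = 1.125.
Left endpoints: -0.5, 0.625, 1.75, 2.875.
f(-0.5) = 1.875, f(0.625) = 4623/512, f(1.75) = 38.015625, f(2.875) = 58605/512.
Sum = Δu · [f(-0.5) + f(0.625) + f(1.75) + f(2.875)].
Sum ≈ 183.80566.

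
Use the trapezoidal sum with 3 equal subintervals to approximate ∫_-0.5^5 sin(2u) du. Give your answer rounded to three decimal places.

Δu = (5 − (-0.5))/3 = 11/6.
f(-0.5) ≈ -0.841, f(4/3) ≈ 0.457, f(19/6) ≈ 0.050, f(5) ≈ -0.544.
T_3 = (Δu/2)·[f(u_0) + 2f(u_1) + 2f(u_2) + f(u_3)].
Sum ≈ -0.340.

-0.340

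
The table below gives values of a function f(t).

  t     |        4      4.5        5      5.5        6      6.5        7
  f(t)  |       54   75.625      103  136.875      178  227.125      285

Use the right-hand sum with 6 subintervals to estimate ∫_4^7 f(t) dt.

502.8125

Δt = 0.5.
Sum = 0.5·[75.625 + 103 + 136.875 + 178 + 227.125 + 285] = 502.8125.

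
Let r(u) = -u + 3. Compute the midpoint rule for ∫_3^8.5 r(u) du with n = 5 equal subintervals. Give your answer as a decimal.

Δu = (8.5 − 3)/5 = 1.1.
Midpoints: 3.55, 4.65, 5.75, 6.85, 7.95.
r(3.55) = -0.55, r(4.65) = -1.65, r(5.75) = -2.75, r(6.85) = -3.85, r(7.95) = -4.95.
Sum = Δu · [r(3.55) + r(4.65) + r(5.75) + r(6.85) + r(7.95)].
Sum = -15.125.

-15.125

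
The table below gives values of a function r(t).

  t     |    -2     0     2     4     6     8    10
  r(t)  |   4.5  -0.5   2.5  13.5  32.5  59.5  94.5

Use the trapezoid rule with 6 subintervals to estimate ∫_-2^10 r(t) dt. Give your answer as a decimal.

314

Δt = 2.
T_6 = (2/2)·[4.5 + 2·(-0.5) + 2·2.5 + 2·13.5 + 2·32.5 + 2·59.5 + 94.5] = 314.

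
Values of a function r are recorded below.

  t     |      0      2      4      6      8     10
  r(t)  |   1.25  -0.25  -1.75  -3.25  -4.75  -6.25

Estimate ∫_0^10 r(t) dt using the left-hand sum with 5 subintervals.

-17.5

Δt = 2.
Sum = 2·[1.25 + (-0.25) + (-1.75) + (-3.25) + (-4.75)] = -17.5.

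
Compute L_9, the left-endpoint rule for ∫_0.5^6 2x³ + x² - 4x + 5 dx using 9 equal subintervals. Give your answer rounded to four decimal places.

546.8200

Δx = (6 − 0.5)/9 = 11/18.
Left endpoints: 0.5, 10/9, 31/18, 7/3, 53/18, 32/9, 25/6, 43/9, 97/18.
f(0.5) = 3.5, f(10/9) = 3305/729, f(31/18) = 8233/729, f(7/3) = 716/27, f(53/18) = 77197/1458, f(32/9) = 68029/729, f(25/6) = 4060/27, f(43/9) = 165368/729, f(97/18) = 474539/1458.
Sum = Δx · [f(0.5) + f(10/9) + f(31/18) + ...].
Sum ≈ 546.8200.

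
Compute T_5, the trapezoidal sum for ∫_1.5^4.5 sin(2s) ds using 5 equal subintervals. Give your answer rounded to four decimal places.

Δs = (4.5 − 1.5)/5 = 0.6.
f(1.5) ≈ 0.1411, f(2.1) ≈ -0.8716, f(2.7) ≈ -0.7728, f(3.3) ≈ 0.3115, f(3.9) ≈ 0.9985, f(4.5) ≈ 0.4121.
T_5 = (Δs/2)·[f(s_0) + 2f(s_1) + ... + 2f(s_{4}) + f(s_5)].
Sum ≈ -0.0346.

-0.0346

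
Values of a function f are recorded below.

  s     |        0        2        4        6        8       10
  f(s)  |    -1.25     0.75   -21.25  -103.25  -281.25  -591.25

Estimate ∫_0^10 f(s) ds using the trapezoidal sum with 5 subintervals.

Δs = 2.
T_5 = (2/2)·[(-1.25) + 2·0.75 + 2·(-21.25) + 2·(-103.25) + 2·(-281.25) + (-591.25)] = -1402.5.

-1402.5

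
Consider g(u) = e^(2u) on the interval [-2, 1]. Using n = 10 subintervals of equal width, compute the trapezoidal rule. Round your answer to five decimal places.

Δu = (1 − (-2))/10 = 0.3.
g(-2) ≈ 0.01832, g(-1.7) ≈ 0.03337, g(-1.4) ≈ 0.06081, g(-1.1) ≈ 0.11080, g(-0.8) ≈ 0.20190, g(-0.5) ≈ 0.36788, g(-0.2) ≈ 0.67032, g(0.1) ≈ 1.22140, g(0.4) ≈ 2.22554, g(0.7) ≈ 4.05520, g(1) ≈ 7.38906.
T_10 = (Δu/2)·[g(u_0) + 2g(u_1) + ... + 2g(u_{9}) + g(u_10)].
Sum ≈ 3.79527.

3.79527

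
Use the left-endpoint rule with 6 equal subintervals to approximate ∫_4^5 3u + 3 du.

Δu = (5 − 4)/6 = 1/6.
Left endpoints: 4, 25/6, 13/3, 4.5, 14/3, 29/6.
f(4) = 15, f(25/6) = 15.5, f(13/3) = 16, f(4.5) = 16.5, f(14/3) = 17, f(29/6) = 17.5.
Sum = Δu · [f(4) + f(25/6) + f(13/3) + ...].
Sum = 16.25.

16.25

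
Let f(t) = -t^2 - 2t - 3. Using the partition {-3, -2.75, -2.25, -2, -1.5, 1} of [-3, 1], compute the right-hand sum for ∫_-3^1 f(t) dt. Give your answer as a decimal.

-19.921875

Subinterval widths: 0.25, 0.5, 0.25, 0.5, 2.5.
Right endpoints: -2.75, -2.25, -2, -1.5, 1.
f(-2.75) = -5.0625, f(-2.25) = -3.5625, f(-2) = -3, f(-1.5) = -2.25, f(1) = -6.
Sum = Σ Δt_i · f(t_i).
Sum = -19.921875.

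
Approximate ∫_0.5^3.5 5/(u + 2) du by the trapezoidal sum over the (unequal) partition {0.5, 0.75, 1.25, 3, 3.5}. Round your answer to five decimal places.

Subinterval widths: 0.25, 0.5, 1.75, 0.5.
f(0.5) = 2, f(0.75) = 20/11, f(1.25) = 20/13, f(3) = 1, f(3.5) = 10/11.
On each subinterval the trapezoid contributes (Δu_i/2)·[f(u_{i-1}) + f(u_i)].
Sum ≈ 4.01486.

4.01486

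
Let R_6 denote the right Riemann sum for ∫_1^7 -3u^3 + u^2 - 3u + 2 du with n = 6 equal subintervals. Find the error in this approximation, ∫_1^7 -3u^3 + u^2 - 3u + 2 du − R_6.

533

Exact integral: ∫_1^7 f(u) du = -1746.
R_6 = -2279.
Error = -1746 − (-2279) = 533.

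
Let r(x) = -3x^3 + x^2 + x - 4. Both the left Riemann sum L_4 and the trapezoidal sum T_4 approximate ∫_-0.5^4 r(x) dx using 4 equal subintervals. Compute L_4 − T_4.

L_4 ≈ -97.88379.
T_4 ≈ -194.70410.
L_4 − T_4 = 96.8203125.

96.8203125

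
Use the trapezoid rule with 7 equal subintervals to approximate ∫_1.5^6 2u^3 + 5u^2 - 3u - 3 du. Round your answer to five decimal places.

944.24235

Δu = (6 − 1.5)/7 = 9/14.
f(1.5) = 10.5, f(15/7) = 11391/343, f(39/14) = 24243/343, f(24/7) = 43251/343, f(57/14) = 139017/686, f(33/7) = 104109/343, f(75/14) = 148146/343, f(6) = 591.
T_7 = (Δu/2)·[f(u_0) + 2f(u_1) + ... + 2f(u_{6}) + f(u_7)].
Sum ≈ 944.24235.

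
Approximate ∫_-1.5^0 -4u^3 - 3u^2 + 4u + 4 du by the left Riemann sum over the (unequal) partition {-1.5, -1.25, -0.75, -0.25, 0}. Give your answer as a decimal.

Subinterval widths: 0.25, 0.5, 0.5, 0.25.
Left endpoints: -1.5, -1.25, -0.75, -0.25.
f(-1.5) = 4.75, f(-1.25) = 2.125, f(-0.75) = 1, f(-0.25) = 2.875.
Sum = Σ Δu_i · f(u_i).
Sum = 3.46875.

3.46875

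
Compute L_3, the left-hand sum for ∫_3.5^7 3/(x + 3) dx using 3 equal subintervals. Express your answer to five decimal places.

1.39121

Δx = (7 − 3.5)/3 = 7/6.
Left endpoints: 3.5, 14/3, 35/6.
f(3.5) = 6/13, f(14/3) = 9/23, f(35/6) = 18/53.
Sum = Δx · [f(3.5) + f(14/3) + f(35/6)].
Sum ≈ 1.39121.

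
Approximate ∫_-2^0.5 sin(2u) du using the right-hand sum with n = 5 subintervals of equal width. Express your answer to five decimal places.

Δu = (0.5 − (-2))/5 = 0.5.
Right endpoints: -1.5, -1, -0.5, 0, 0.5.
f(-1.5) ≈ -0.14112, f(-1) ≈ -0.90930, f(-0.5) ≈ -0.84147, f(0) ≈ 0.00000, f(0.5) ≈ 0.84147.
Sum = Δu · [f(-1.5) + f(-1) + f(-0.5) + f(0) + f(0.5)].
Sum ≈ -0.52521.

-0.52521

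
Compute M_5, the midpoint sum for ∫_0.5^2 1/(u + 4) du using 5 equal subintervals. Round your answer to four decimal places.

Δu = (2 − 0.5)/5 = 0.3.
Midpoints: 0.65, 0.95, 1.25, 1.55, 1.85.
f(0.65) = 20/93, f(0.95) = 20/99, f(1.25) = 4/21, f(1.55) = 20/111, f(1.85) = 20/117.
Sum = Δu · [f(0.65) + f(0.95) + f(1.25) + f(1.55) + f(1.85)].
Sum ≈ 0.2876.

0.2876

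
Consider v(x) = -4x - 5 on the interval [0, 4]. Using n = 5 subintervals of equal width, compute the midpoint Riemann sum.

-52

Δx = (4 − 0)/5 = 0.8.
Midpoints: 0.4, 1.2, 2, 2.8, 3.6.
v(0.4) = -6.6, v(1.2) = -9.8, v(2) = -13, v(2.8) = -16.2, v(3.6) = -19.4.
Sum = Δx · [v(0.4) + v(1.2) + v(2) + v(2.8) + v(3.6)].
Sum = -52.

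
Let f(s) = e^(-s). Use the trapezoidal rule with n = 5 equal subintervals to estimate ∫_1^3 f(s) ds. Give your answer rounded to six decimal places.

0.322322

Δs = (3 − 1)/5 = 0.4.
f(1) ≈ 0.367879, f(1.4) ≈ 0.246597, f(1.8) ≈ 0.165299, f(2.2) ≈ 0.110803, f(2.6) ≈ 0.074274, f(3) ≈ 0.049787.
T_5 = (Δs/2)·[f(s_0) + 2f(s_1) + ... + 2f(s_{4}) + f(s_5)].
Sum ≈ 0.322322.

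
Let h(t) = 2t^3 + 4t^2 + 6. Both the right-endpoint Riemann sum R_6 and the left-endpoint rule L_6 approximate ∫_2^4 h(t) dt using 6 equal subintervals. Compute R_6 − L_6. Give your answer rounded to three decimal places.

R_6 ≈ 234.14815.
L_6 ≈ 180.81481.
R_6 − L_6 ≈ 53.333.

53.333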